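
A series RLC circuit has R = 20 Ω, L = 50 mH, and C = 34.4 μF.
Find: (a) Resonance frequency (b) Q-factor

Step 1 — Resonance condition Im(Z)=0 gives ω₀ = 1/√(LC).
Step 2 — ω₀ = 1/√(0.05·3.44e-05) = 762.5 rad/s.
Step 3 — f₀ = ω₀/(2π) = 121.4 Hz.
Step 4 — Series Q: Q = ω₀L/R = 762.5·0.05/20 = 1.906.

(a) f₀ = 121.4 Hz  (b) Q = 1.906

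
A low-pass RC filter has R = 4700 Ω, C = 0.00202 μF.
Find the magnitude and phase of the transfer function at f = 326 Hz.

Step 1 — Angular frequency: ω = 2π·326 = 2048 rad/s.
Step 2 — Transfer function: H(jω) = 1/(1 + jωRC).
Step 3 — Denominator: 1 + jωRC = 1 + j·2048·4700·2.02e-09 = 1 + j0.01945.
Step 4 — H = 0.9996 - j0.01944.
Step 5 — Magnitude: |H| = 0.9998 (-0.0 dB); phase: φ = -1.1°.

|H| = 0.9998 (-0.0 dB), φ = -1.1°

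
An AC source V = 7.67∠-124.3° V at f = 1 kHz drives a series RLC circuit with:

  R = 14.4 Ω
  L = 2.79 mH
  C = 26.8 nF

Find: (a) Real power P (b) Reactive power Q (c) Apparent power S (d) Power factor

Step 1 — Angular frequency: ω = 2π·f = 2π·1000 = 6283 rad/s.
Step 2 — Component impedances:
  R: Z = R = 14.4 Ω
  L: Z = jωL = j·6283·0.00279 = 0 + j17.53 Ω
  C: Z = 1/(jωC) = -j/(ω·C) = 0 - j5939 Ω
Step 3 — Series combination: Z_total = R + L + C = 14.4 - j5921 Ω = 5921∠-89.9° Ω.
Step 4 — Source phasor: V = 7.67∠-124.3° V = -4.322 - j6.336 V.
Step 5 — Current: I = V / Z = 0.001068 - j0.0007326 A = 0.001295∠-34.4° A.
Step 6 — Complex power: S = V·I* = 2.416e-05 - j0.009935 VA.
Step 7 — Real power: P = Re(S) = 2.416e-05 W.
Step 8 — Reactive power: Q = Im(S) = -0.009935 VAR.
Step 9 — Apparent power: |S| = 0.009935 VA.
Step 10 — Power factor: PF = P/|S| = 0.002432 (leading).

(a) P = 2.416e-05 W  (b) Q = -0.009935 VAR  (c) S = 0.009935 VA  (d) PF = 0.002432 (leading)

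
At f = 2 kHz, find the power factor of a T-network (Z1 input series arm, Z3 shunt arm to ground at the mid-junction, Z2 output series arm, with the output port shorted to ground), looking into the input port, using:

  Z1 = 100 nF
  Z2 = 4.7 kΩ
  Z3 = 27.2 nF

Step 1 — Angular frequency: ω = 2π·f = 2π·2000 = 1.257e+04 rad/s.
Step 2 — Component impedances:
  Z1: Z = 1/(jωC) = -j/(ω·C) = 0 - j795.8 Ω
  Z2: Z = R = 4700 Ω
  Z3: Z = 1/(jωC) = -j/(ω·C) = 0 - j2926 Ω
Step 3 — With the output port shorted to ground, the output series arm Z2 runs from the junction to ground; the shunt arm Z3 also runs from the junction to ground. They appear in parallel: Z3 || Z2 = 1313 - j2109 Ω.
Step 4 — Series with input arm Z1: Z_in = Z1 + (Z3 || Z2) = 1313 - j2904 Ω = 3187∠-65.7° Ω.
Step 5 — Power factor: PF = cos(φ) = Re(Z)/|Z| = 1312.6/3187.2 = 0.4118.
Step 6 — Type: Im(Z) = -2904 ⇒ leading (phase φ = -65.7°).

PF = 0.4118 (leading, φ = -65.7°)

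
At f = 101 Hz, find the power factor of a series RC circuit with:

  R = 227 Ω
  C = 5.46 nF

Step 1 — Angular frequency: ω = 2π·f = 2π·101 = 634.6 rad/s.
Step 2 — Component impedances:
  R: Z = R = 227 Ω
  C: Z = 1/(jωC) = -j/(ω·C) = 0 - j2.886e+05 Ω
Step 3 — Series combination: Z_total = R + C = 227 - j2.886e+05 Ω = 2.886e+05∠-90.0° Ω.
Step 4 — Power factor: PF = cos(φ) = Re(Z)/|Z| = 227/2.8861e+05 = 0.0007865.
Step 5 — Type: Im(Z) = -2.886e+05 ⇒ leading (phase φ = -90.0°).

PF = 0.0007865 (leading, φ = -90.0°)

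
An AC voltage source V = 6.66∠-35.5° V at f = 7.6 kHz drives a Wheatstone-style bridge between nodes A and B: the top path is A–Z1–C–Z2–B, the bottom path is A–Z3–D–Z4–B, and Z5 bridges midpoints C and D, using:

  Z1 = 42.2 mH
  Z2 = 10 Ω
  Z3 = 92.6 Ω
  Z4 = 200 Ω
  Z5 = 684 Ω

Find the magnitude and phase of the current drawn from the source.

Step 1 — Angular frequency: ω = 2π·f = 2π·7600 = 4.775e+04 rad/s.
Step 2 — Component impedances:
  Z1: Z = jωL = j·4.775e+04·0.0422 = 0 + j2015 Ω
  Z2: Z = R = 10 Ω
  Z3: Z = R = 92.6 Ω
  Z4: Z = R = 200 Ω
  Z5: Z = R = 684 Ω
Step 3 — Bridge requires nodal analysis (the Z5 bridge couples midpoints C and D, so the two paths cannot be reduced to a simple series/parallel combination). Setting node B to ground and injecting 1 A at node A, the 3-node admittance system at A, C, D solves to V_A = Z_AB = 244.2 + j29.47 Ω = 245.9∠6.9° Ω.
Step 4 — Source phasor: V = 6.66∠-35.5° V = 5.422 - j3.867 V.
Step 5 — Ohm's law: I = V / Z_total = (5.422 - j3.867) / (244.2 + j29.47) = 0.02 - j0.01826 A.
Step 6 — Convert to polar: |I| = 0.02708 A, ∠I = -42.4°.

I = 0.02708∠-42.4° A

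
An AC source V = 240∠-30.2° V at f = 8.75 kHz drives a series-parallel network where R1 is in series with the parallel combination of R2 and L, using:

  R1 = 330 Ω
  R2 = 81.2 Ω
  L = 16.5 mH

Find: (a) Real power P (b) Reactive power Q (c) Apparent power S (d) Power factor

Step 1 — Angular frequency: ω = 2π·f = 2π·8750 = 5.498e+04 rad/s.
Step 2 — Component impedances:
  R1: Z = R = 330 Ω
  R2: Z = R = 81.2 Ω
  L: Z = jωL = j·5.498e+04·0.0165 = 0 + j907.1 Ω
Step 3 — Parallel branch: R2 || L = 1/(1/R2 + 1/L) = 80.55 + j7.211 Ω.
Step 4 — Series with R1: Z_total = R1 + (R2 || L) = 410.6 + j7.211 Ω = 410.6∠1.0° Ω.
Step 5 — Source phasor: V = 240∠-30.2° V = 207.4 - j120.7 V.
Step 6 — Current: I = V / Z = 0.4999 - j0.3028 A = 0.5845∠-31.2° A.
Step 7 — Complex power: S = V·I* = 140.3 + j2.463 VA.
Step 8 — Real power: P = Re(S) = 140.3 W.
Step 9 — Reactive power: Q = Im(S) = 2.463 VAR.
Step 10 — Apparent power: |S| = 140.3 VA.
Step 11 — Power factor: PF = P/|S| = 0.9998 (lagging).

(a) P = 140.3 W  (b) Q = 2.463 VAR  (c) S = 140.3 VA  (d) PF = 0.9998 (lagging)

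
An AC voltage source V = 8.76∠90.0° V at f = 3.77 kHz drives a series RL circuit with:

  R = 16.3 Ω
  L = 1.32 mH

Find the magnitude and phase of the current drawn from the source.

Step 1 — Angular frequency: ω = 2π·f = 2π·3770 = 2.369e+04 rad/s.
Step 2 — Component impedances:
  R: Z = R = 16.3 Ω
  L: Z = jωL = j·2.369e+04·0.00132 = 0 + j31.27 Ω
Step 3 — Series combination: Z_total = R + L = 16.3 + j31.27 Ω = 35.26∠62.5° Ω.
Step 4 — Source phasor: V = 8.76∠90.0° V = 0 + j8.76 V.
Step 5 — Ohm's law: I = V / Z_total = (0 + j8.76) / (16.3 + j31.27) = 0.2203 + j0.1148 A.
Step 6 — Convert to polar: |I| = 0.2484 A, ∠I = 27.5°.

I = 0.2484∠27.5° A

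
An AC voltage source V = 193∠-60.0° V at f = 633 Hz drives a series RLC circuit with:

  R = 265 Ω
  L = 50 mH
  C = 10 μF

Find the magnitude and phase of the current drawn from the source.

Step 1 — Angular frequency: ω = 2π·f = 2π·633 = 3977 rad/s.
Step 2 — Component impedances:
  R: Z = R = 265 Ω
  L: Z = jωL = j·3977·0.05 = 0 + j198.9 Ω
  C: Z = 1/(jωC) = -j/(ω·C) = 0 - j25.14 Ω
Step 3 — Series combination: Z_total = R + L + C = 265 + j173.7 Ω = 316.9∠33.2° Ω.
Step 4 — Source phasor: V = 193∠-60.0° V = 96.5 - j167.1 V.
Step 5 — Ohm's law: I = V / Z_total = (96.5 - j167.1) / (265 + j173.7) = -0.0345 - j0.6081 A.
Step 6 — Convert to polar: |I| = 0.6091 A, ∠I = -93.2°.

I = 0.6091∠-93.2° A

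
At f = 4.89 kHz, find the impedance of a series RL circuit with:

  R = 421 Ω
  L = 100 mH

Step 1 — Angular frequency: ω = 2π·f = 2π·4890 = 3.072e+04 rad/s.
Step 2 — Component impedances:
  R: Z = R = 421 Ω
  L: Z = jωL = j·3.072e+04·0.1 = 0 + j3072 Ω
Step 3 — Series combination: Z_total = R + L = 421 + j3072 Ω = 3101∠82.2° Ω.

Z = 421 + j3072 Ω = 3101∠82.2° Ω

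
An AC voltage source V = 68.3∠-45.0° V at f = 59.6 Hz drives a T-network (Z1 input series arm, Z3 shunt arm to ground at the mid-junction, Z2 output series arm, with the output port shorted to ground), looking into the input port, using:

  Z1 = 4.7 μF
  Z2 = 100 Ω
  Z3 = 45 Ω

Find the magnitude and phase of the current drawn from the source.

Step 1 — Angular frequency: ω = 2π·f = 2π·59.6 = 374.5 rad/s.
Step 2 — Component impedances:
  Z1: Z = 1/(jωC) = -j/(ω·C) = 0 - j568.2 Ω
  Z2: Z = R = 100 Ω
  Z3: Z = R = 45 Ω
Step 3 — With the output port shorted to ground, the output series arm Z2 runs from the junction to ground; the shunt arm Z3 also runs from the junction to ground. They appear in parallel: Z3 || Z2 = 31.03 Ω.
Step 4 — Series with input arm Z1: Z_in = Z1 + (Z3 || Z2) = 31.03 - j568.2 Ω = 569∠-86.9° Ω.
Step 5 — Source phasor: V = 68.3∠-45.0° V = 48.3 - j48.3 V.
Step 6 — Ohm's law: I = V / Z_total = (48.3 - j48.3) / (31.03 - j568.2) = 0.08938 + j0.08012 A.
Step 7 — Convert to polar: |I| = 0.12 A, ∠I = 41.9°.

I = 0.12∠41.9° A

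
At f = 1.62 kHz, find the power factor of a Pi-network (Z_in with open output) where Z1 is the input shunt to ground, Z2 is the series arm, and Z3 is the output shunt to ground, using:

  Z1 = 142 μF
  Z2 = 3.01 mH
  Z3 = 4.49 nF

Step 1 — Angular frequency: ω = 2π·f = 2π·1620 = 1.018e+04 rad/s.
Step 2 — Component impedances:
  Z1: Z = 1/(jωC) = -j/(ω·C) = 0 - j0.6919 Ω
  Z2: Z = jωL = j·1.018e+04·0.00301 = 0 + j30.64 Ω
  Z3: Z = 1/(jωC) = -j/(ω·C) = 0 - j2.188e+04 Ω
Step 3 — With open output, the series arm Z2 and the output shunt Z3 appear in series to ground: Z2 + Z3 = 0 - j2.185e+04 Ω.
Step 4 — Parallel with input shunt Z1: Z_in = Z1 || (Z2 + Z3) = 0 - j0.6918 Ω = 0.6918∠-90.0° Ω.
Step 5 — Power factor: PF = cos(φ) = Re(Z)/|Z| = 0/0.6918 = 0.
Step 6 — Type: Im(Z) = -0.6918 ⇒ leading (phase φ = -90.0°).

PF = 0 (leading, φ = -90.0°)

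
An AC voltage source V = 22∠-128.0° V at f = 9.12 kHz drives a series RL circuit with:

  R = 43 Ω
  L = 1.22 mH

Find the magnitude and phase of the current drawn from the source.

Step 1 — Angular frequency: ω = 2π·f = 2π·9120 = 5.73e+04 rad/s.
Step 2 — Component impedances:
  R: Z = R = 43 Ω
  L: Z = jωL = j·5.73e+04·0.00122 = 0 + j69.91 Ω
Step 3 — Series combination: Z_total = R + L = 43 + j69.91 Ω = 82.07∠58.4° Ω.
Step 4 — Source phasor: V = 22∠-128.0° V = -13.54 - j17.34 V.
Step 5 — Ohm's law: I = V / Z_total = (-13.54 - j17.34) / (43 + j69.91) = -0.2664 + j0.0299 A.
Step 6 — Convert to polar: |I| = 0.268 A, ∠I = 173.6°.

I = 0.268∠173.6° A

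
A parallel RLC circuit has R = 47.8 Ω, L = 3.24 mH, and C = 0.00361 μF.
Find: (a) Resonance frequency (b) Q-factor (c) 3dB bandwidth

Step 1 — Resonance: ω₀ = 1/√(LC) = 1/√(0.00324·3.61e-09) = 2.924e+05 rad/s.
Step 2 — f₀ = ω₀/(2π) = 4.654e+04 Hz.
Step 3 — Parallel Q: Q = R/(ω₀L) = 47.8/(2.924e+05·0.00324) = 0.05046.
Step 4 — Bandwidth: Δω = ω₀/Q = 5.795e+06 rad/s; BW = Δω/(2π) = 9.223e+05 Hz.

(a) f₀ = 4.654e+04 Hz  (b) Q = 0.05046  (c) BW = 9.223e+05 Hz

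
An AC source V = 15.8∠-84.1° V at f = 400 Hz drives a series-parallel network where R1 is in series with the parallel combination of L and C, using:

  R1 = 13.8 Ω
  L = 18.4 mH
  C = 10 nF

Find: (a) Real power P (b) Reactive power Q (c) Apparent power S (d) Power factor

Step 1 — Angular frequency: ω = 2π·f = 2π·400 = 2513 rad/s.
Step 2 — Component impedances:
  R1: Z = R = 13.8 Ω
  L: Z = jωL = j·2513·0.0184 = 0 + j46.24 Ω
  C: Z = 1/(jωC) = -j/(ω·C) = 0 - j3.979e+04 Ω
Step 3 — Parallel branch: L || C = 1/(1/L + 1/C) = 0 + j46.3 Ω.
Step 4 — Series with R1: Z_total = R1 + (L || C) = 13.8 + j46.3 Ω = 48.31∠73.4° Ω.
Step 5 — Source phasor: V = 15.8∠-84.1° V = 1.624 - j15.72 V.
Step 6 — Current: I = V / Z = -0.3022 - j0.1251 A = 0.327∠-157.5° A.
Step 7 — Complex power: S = V·I* = 1.476 + j4.952 VA.
Step 8 — Real power: P = Re(S) = 1.476 W.
Step 9 — Reactive power: Q = Im(S) = 4.952 VAR.
Step 10 — Apparent power: |S| = 5.167 VA.
Step 11 — Power factor: PF = P/|S| = 0.2856 (lagging).

(a) P = 1.476 W  (b) Q = 4.952 VAR  (c) S = 5.167 VA  (d) PF = 0.2856 (lagging)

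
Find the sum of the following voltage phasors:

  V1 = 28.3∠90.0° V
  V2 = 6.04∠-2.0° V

Step 1 — Convert each phasor to rectangular form:
  V1 = 28.3·(cos(90.0°) + j·sin(90.0°)) = 0 + j28.3 V
  V2 = 6.04·(cos(-2.0°) + j·sin(-2.0°)) = 6.036 - j0.2108 V
Step 2 — Sum components: V_total = 6.036 + j28.09 V.
Step 3 — Convert to polar: |V_total| = 28.73 V, ∠V_total = 77.9°.

V_total = 28.73∠77.9° V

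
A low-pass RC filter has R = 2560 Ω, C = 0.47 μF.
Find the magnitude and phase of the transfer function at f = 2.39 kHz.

Step 1 — Angular frequency: ω = 2π·2390 = 1.502e+04 rad/s.
Step 2 — Transfer function: H(jω) = 1/(1 + jωRC).
Step 3 — Denominator: 1 + jωRC = 1 + j·1.502e+04·2560·4.7e-07 = 1 + j18.07.
Step 4 — H = 0.003054 - j0.05518.
Step 5 — Magnitude: |H| = 0.05526 (-25.2 dB); phase: φ = -86.8°.

|H| = 0.05526 (-25.2 dB), φ = -86.8°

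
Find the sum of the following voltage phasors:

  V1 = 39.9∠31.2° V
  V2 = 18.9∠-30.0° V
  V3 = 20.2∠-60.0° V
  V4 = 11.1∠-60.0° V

Step 1 — Convert each phasor to rectangular form:
  V1 = 39.9·(cos(31.2°) + j·sin(31.2°)) = 34.13 + j20.67 V
  V2 = 18.9·(cos(-30.0°) + j·sin(-30.0°)) = 16.37 - j9.45 V
  V3 = 20.2·(cos(-60.0°) + j·sin(-60.0°)) = 10.1 - j17.49 V
  V4 = 11.1·(cos(-60.0°) + j·sin(-60.0°)) = 5.55 - j9.613 V
Step 2 — Sum components: V_total = 66.15 - j15.89 V.
Step 3 — Convert to polar: |V_total| = 68.03 V, ∠V_total = -13.5°.

V_total = 68.03∠-13.5° V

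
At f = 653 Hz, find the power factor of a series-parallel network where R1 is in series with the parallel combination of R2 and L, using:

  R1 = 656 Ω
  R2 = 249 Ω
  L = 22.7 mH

Step 1 — Angular frequency: ω = 2π·f = 2π·653 = 4103 rad/s.
Step 2 — Component impedances:
  R1: Z = R = 656 Ω
  R2: Z = R = 249 Ω
  L: Z = jωL = j·4103·0.0227 = 0 + j93.14 Ω
Step 3 — Parallel branch: R2 || L = 1/(1/R2 + 1/L) = 30.56 + j81.71 Ω.
Step 4 — Series with R1: Z_total = R1 + (R2 || L) = 686.6 + j81.71 Ω = 691.4∠6.8° Ω.
Step 5 — Power factor: PF = cos(φ) = Re(Z)/|Z| = 686.56/691.41 = 0.993.
Step 6 — Type: Im(Z) = 81.71 ⇒ lagging (phase φ = 6.8°).

PF = 0.993 (lagging, φ = 6.8°)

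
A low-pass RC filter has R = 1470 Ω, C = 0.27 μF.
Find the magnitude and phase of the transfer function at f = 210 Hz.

Step 1 — Angular frequency: ω = 2π·210 = 1319 rad/s.
Step 2 — Transfer function: H(jω) = 1/(1 + jωRC).
Step 3 — Denominator: 1 + jωRC = 1 + j·1319·1470·2.7e-07 = 1 + j0.5237.
Step 4 — H = 0.7848 - j0.411.
Step 5 — Magnitude: |H| = 0.8859 (-1.1 dB); phase: φ = -27.6°.

|H| = 0.8859 (-1.1 dB), φ = -27.6°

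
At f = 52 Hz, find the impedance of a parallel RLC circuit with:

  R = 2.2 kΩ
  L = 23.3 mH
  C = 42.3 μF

Step 1 — Angular frequency: ω = 2π·f = 2π·52 = 326.7 rad/s.
Step 2 — Component impedances:
  R: Z = R = 2200 Ω
  L: Z = jωL = j·326.7·0.0233 = 0 + j7.613 Ω
  C: Z = 1/(jωC) = -j/(ω·C) = 0 - j72.36 Ω
Step 3 — Parallel combination: 1/Z_total = 1/R + 1/L + 1/C; Z_total = 0.0329 + j8.508 Ω = 8.508∠89.8° Ω.

Z = 0.0329 + j8.508 Ω = 8.508∠89.8° Ω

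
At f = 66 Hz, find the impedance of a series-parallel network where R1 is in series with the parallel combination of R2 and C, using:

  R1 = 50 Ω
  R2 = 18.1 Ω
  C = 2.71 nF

Step 1 — Angular frequency: ω = 2π·f = 2π·66 = 414.7 rad/s.
Step 2 — Component impedances:
  R1: Z = R = 50 Ω
  R2: Z = R = 18.1 Ω
  C: Z = 1/(jωC) = -j/(ω·C) = 0 - j8.898e+05 Ω
Step 3 — Parallel branch: R2 || C = 1/(1/R2 + 1/C) = 18.1 - j0.0003682 Ω.
Step 4 — Series with R1: Z_total = R1 + (R2 || C) = 68.1 - j0.0003682 Ω = 68.1∠-0.0° Ω.

Z = 68.1 - j0.0003682 Ω = 68.1∠-0.0° Ω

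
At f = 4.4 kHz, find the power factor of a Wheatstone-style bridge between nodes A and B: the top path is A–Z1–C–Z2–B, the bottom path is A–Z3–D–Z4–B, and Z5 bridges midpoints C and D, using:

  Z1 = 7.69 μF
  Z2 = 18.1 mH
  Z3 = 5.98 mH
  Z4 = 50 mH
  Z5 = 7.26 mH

Step 1 — Angular frequency: ω = 2π·f = 2π·4400 = 2.765e+04 rad/s.
Step 2 — Component impedances:
  Z1: Z = 1/(jωC) = -j/(ω·C) = 0 - j4.704 Ω
  Z2: Z = jωL = j·2.765e+04·0.0181 = 0 + j500.4 Ω
  Z3: Z = jωL = j·2.765e+04·0.00598 = 0 + j165.3 Ω
  Z4: Z = jωL = j·2.765e+04·0.05 = 0 + j1382 Ω
  Z5: Z = jωL = j·2.765e+04·0.00726 = 0 + j200.7 Ω
Step 3 — Bridge requires nodal analysis (the Z5 bridge couples midpoints C and D, so the two paths cannot be reduced to a simple series/parallel combination). Setting node B to ground and injecting 1 A at node A, the 3-node admittance system at A, C, D solves to V_A = Z_AB = 0 + j370 Ω = 370∠90.0° Ω.
Step 4 — Power factor: PF = cos(φ) = Re(Z)/|Z| = 0/370 = 0.
Step 5 — Type: Im(Z) = 370 ⇒ lagging (phase φ = 90.0°).

PF = 0 (lagging, φ = 90.0°)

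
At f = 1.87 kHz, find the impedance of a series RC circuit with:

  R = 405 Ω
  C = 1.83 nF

Step 1 — Angular frequency: ω = 2π·f = 2π·1870 = 1.175e+04 rad/s.
Step 2 — Component impedances:
  R: Z = R = 405 Ω
  C: Z = 1/(jωC) = -j/(ω·C) = 0 - j4.651e+04 Ω
Step 3 — Series combination: Z_total = R + C = 405 - j4.651e+04 Ω = 4.651e+04∠-89.5° Ω.

Z = 405 - j4.651e+04 Ω = 4.651e+04∠-89.5° Ω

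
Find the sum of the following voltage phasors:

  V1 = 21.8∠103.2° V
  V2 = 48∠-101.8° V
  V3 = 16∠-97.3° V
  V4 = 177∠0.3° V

Step 1 — Convert each phasor to rectangular form:
  V1 = 21.8·(cos(103.2°) + j·sin(103.2°)) = -4.978 + j21.22 V
  V2 = 48·(cos(-101.8°) + j·sin(-101.8°)) = -9.816 - j46.99 V
  V3 = 16·(cos(-97.3°) + j·sin(-97.3°)) = -2.033 - j15.87 V
  V4 = 177·(cos(0.3°) + j·sin(0.3°)) = 177 + j0.9268 V
Step 2 — Sum components: V_total = 160.2 - j40.71 V.
Step 3 — Convert to polar: |V_total| = 165.3 V, ∠V_total = -14.3°.

V_total = 165.3∠-14.3° V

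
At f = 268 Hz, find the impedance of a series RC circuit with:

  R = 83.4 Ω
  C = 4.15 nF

Step 1 — Angular frequency: ω = 2π·f = 2π·268 = 1684 rad/s.
Step 2 — Component impedances:
  R: Z = R = 83.4 Ω
  C: Z = 1/(jωC) = -j/(ω·C) = 0 - j1.431e+05 Ω
Step 3 — Series combination: Z_total = R + C = 83.4 - j1.431e+05 Ω = 1.431e+05∠-90.0° Ω.

Z = 83.4 - j1.431e+05 Ω = 1.431e+05∠-90.0° Ω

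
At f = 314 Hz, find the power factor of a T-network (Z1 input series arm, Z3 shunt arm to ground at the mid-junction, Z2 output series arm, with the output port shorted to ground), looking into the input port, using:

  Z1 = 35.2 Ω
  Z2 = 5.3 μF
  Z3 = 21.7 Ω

Step 1 — Angular frequency: ω = 2π·f = 2π·314 = 1973 rad/s.
Step 2 — Component impedances:
  Z1: Z = R = 35.2 Ω
  Z2: Z = 1/(jωC) = -j/(ω·C) = 0 - j95.63 Ω
  Z3: Z = R = 21.7 Ω
Step 3 — With the output port shorted to ground, the output series arm Z2 runs from the junction to ground; the shunt arm Z3 also runs from the junction to ground. They appear in parallel: Z3 || Z2 = 20.64 - j4.683 Ω.
Step 4 — Series with input arm Z1: Z_in = Z1 + (Z3 || Z2) = 55.84 - j4.683 Ω = 56.03∠-4.8° Ω.
Step 5 — Power factor: PF = cos(φ) = Re(Z)/|Z| = 55.837/56.033 = 0.9965.
Step 6 — Type: Im(Z) = -4.683 ⇒ leading (phase φ = -4.8°).

PF = 0.9965 (leading, φ = -4.8°)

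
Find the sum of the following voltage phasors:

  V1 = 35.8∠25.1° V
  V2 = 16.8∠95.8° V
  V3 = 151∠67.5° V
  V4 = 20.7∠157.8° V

Step 1 — Convert each phasor to rectangular form:
  V1 = 35.8·(cos(25.1°) + j·sin(25.1°)) = 32.42 + j15.19 V
  V2 = 16.8·(cos(95.8°) + j·sin(95.8°)) = -1.698 + j16.71 V
  V3 = 151·(cos(67.5°) + j·sin(67.5°)) = 57.79 + j139.5 V
  V4 = 20.7·(cos(157.8°) + j·sin(157.8°)) = -19.17 + j7.821 V
Step 2 — Sum components: V_total = 69.34 + j179.2 V.
Step 3 — Convert to polar: |V_total| = 192.2 V, ∠V_total = 68.8°.

V_total = 192.2∠68.8° V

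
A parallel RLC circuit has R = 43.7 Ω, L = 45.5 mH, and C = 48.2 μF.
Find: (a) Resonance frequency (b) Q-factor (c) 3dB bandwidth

Step 1 — Resonance: ω₀ = 1/√(LC) = 1/√(0.0455·4.82e-05) = 675.3 rad/s.
Step 2 — f₀ = ω₀/(2π) = 107.5 Hz.
Step 3 — Parallel Q: Q = R/(ω₀L) = 43.7/(675.3·0.0455) = 1.422.
Step 4 — Bandwidth: Δω = ω₀/Q = 474.8 rad/s; BW = Δω/(2π) = 75.56 Hz.

(a) f₀ = 107.5 Hz  (b) Q = 1.422  (c) BW = 75.56 Hz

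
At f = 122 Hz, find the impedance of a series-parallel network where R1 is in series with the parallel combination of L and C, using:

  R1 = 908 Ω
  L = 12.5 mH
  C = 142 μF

Step 1 — Angular frequency: ω = 2π·f = 2π·122 = 766.5 rad/s.
Step 2 — Component impedances:
  R1: Z = R = 908 Ω
  L: Z = jωL = j·766.5·0.0125 = 0 + j9.582 Ω
  C: Z = 1/(jωC) = -j/(ω·C) = 0 - j9.187 Ω
Step 3 — Parallel branch: L || C = 1/(1/L + 1/C) = 0 - j222.9 Ω.
Step 4 — Series with R1: Z_total = R1 + (L || C) = 908 - j222.9 Ω = 935∠-13.8° Ω.

Z = 908 - j222.9 Ω = 935∠-13.8° Ω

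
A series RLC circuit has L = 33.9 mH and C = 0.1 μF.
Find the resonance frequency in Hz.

Step 1 — Resonance condition Im(Z)=0 gives ω₀ = 1/√(LC).
Step 2 — ω₀ = 1/√(0.0339·1e-07) = 1.718e+04 rad/s.
Step 3 — f₀ = ω₀/(2π) = 2734 Hz.

f₀ = 2734 Hz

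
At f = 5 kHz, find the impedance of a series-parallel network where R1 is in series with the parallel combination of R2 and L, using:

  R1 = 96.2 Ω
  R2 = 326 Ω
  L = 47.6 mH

Step 1 — Angular frequency: ω = 2π·f = 2π·5000 = 3.142e+04 rad/s.
Step 2 — Component impedances:
  R1: Z = R = 96.2 Ω
  R2: Z = R = 326 Ω
  L: Z = jωL = j·3.142e+04·0.0476 = 0 + j1495 Ω
Step 3 — Parallel branch: R2 || L = 1/(1/R2 + 1/L) = 311.2 + j67.84 Ω.
Step 4 — Series with R1: Z_total = R1 + (R2 || L) = 407.4 + j67.84 Ω = 413∠9.5° Ω.

Z = 407.4 + j67.84 Ω = 413∠9.5° Ω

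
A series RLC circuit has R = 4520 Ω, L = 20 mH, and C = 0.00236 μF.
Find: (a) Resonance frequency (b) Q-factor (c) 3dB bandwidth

Step 1 — Resonance: ω₀ = 1/√(LC) = 1/√(0.02·2.36e-09) = 1.456e+05 rad/s.
Step 2 — f₀ = ω₀/(2π) = 2.317e+04 Hz.
Step 3 — Series Q: Q = ω₀L/R = 1.456e+05·0.02/4520 = 0.6441.
Step 4 — Bandwidth: Δω = ω₀/Q = 2.26e+05 rad/s; BW = Δω/(2π) = 3.597e+04 Hz.

(a) f₀ = 2.317e+04 Hz  (b) Q = 0.6441  (c) BW = 3.597e+04 Hz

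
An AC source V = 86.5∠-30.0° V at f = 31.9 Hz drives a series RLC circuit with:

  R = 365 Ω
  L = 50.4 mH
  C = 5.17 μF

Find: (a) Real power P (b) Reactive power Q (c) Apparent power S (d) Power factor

Step 1 — Angular frequency: ω = 2π·f = 2π·31.9 = 200.4 rad/s.
Step 2 — Component impedances:
  R: Z = R = 365 Ω
  L: Z = jωL = j·200.4·0.0504 = 0 + j10.1 Ω
  C: Z = 1/(jωC) = -j/(ω·C) = 0 - j965 Ω
Step 3 — Series combination: Z_total = R + L + C = 365 - j954.9 Ω = 1022∠-69.1° Ω.
Step 4 — Source phasor: V = 86.5∠-30.0° V = 74.91 - j43.25 V.
Step 5 — Current: I = V / Z = 0.06568 + j0.05334 A = 0.08461∠39.1° A.
Step 6 — Complex power: S = V·I* = 2.613 - j6.837 VA.
Step 7 — Real power: P = Re(S) = 2.613 W.
Step 8 — Reactive power: Q = Im(S) = -6.837 VAR.
Step 9 — Apparent power: |S| = 7.319 VA.
Step 10 — Power factor: PF = P/|S| = 0.357 (leading).

(a) P = 2.613 W  (b) Q = -6.837 VAR  (c) S = 7.319 VA  (d) PF = 0.357 (leading)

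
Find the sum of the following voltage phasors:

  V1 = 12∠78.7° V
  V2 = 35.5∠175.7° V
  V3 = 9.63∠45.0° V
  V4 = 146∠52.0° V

Step 1 — Convert each phasor to rectangular form:
  V1 = 12·(cos(78.7°) + j·sin(78.7°)) = 2.351 + j11.77 V
  V2 = 35.5·(cos(175.7°) + j·sin(175.7°)) = -35.4 + j2.662 V
  V3 = 9.63·(cos(45.0°) + j·sin(45.0°)) = 6.809 + j6.809 V
  V4 = 146·(cos(52.0°) + j·sin(52.0°)) = 89.89 + j115 V
Step 2 — Sum components: V_total = 63.65 + j136.3 V.
Step 3 — Convert to polar: |V_total| = 150.4 V, ∠V_total = 65.0°.

V_total = 150.4∠65.0° V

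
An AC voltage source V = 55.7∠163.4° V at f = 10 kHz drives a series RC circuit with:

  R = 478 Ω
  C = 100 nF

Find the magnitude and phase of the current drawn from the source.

Step 1 — Angular frequency: ω = 2π·f = 2π·1e+04 = 6.283e+04 rad/s.
Step 2 — Component impedances:
  R: Z = R = 478 Ω
  C: Z = 1/(jωC) = -j/(ω·C) = 0 - j159.2 Ω
Step 3 — Series combination: Z_total = R + C = 478 - j159.2 Ω = 503.8∠-18.4° Ω.
Step 4 — Source phasor: V = 55.7∠163.4° V = -53.38 + j15.91 V.
Step 5 — Ohm's law: I = V / Z_total = (-53.38 + j15.91) / (478 - j159.2) = -0.1105 - j0.003503 A.
Step 6 — Convert to polar: |I| = 0.1106 A, ∠I = -178.2°.

I = 0.1106∠-178.2° A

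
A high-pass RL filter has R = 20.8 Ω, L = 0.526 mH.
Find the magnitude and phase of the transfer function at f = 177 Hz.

Step 1 — Angular frequency: ω = 2π·177 = 1112 rad/s.
Step 2 — Transfer function: H(jω) = jωL/(R + jωL).
Step 3 — Numerator jωL = j·0.585; denominator R + jωL = 20.8 + j0.585.
Step 4 — H = 0.0007903 + j0.0281.
Step 5 — Magnitude: |H| = 0.02811 (-31.0 dB); phase: φ = 88.4°.

|H| = 0.02811 (-31.0 dB), φ = 88.4°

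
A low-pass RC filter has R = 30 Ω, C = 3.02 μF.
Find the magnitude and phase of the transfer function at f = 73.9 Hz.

Step 1 — Angular frequency: ω = 2π·73.9 = 464.3 rad/s.
Step 2 — Transfer function: H(jω) = 1/(1 + jωRC).
Step 3 — Denominator: 1 + jωRC = 1 + j·464.3·30·3.02e-06 = 1 + j0.04207.
Step 4 — H = 0.9982 - j0.04199.
Step 5 — Magnitude: |H| = 0.9991 (-0.0 dB); phase: φ = -2.4°.

|H| = 0.9991 (-0.0 dB), φ = -2.4°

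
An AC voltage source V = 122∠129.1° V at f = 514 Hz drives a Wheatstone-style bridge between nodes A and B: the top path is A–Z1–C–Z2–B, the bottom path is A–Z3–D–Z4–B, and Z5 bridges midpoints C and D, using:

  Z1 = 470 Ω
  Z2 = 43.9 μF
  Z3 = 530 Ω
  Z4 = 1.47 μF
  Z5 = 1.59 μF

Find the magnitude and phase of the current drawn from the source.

Step 1 — Angular frequency: ω = 2π·f = 2π·514 = 3230 rad/s.
Step 2 — Component impedances:
  Z1: Z = R = 470 Ω
  Z2: Z = 1/(jωC) = -j/(ω·C) = 0 - j7.053 Ω
  Z3: Z = R = 530 Ω
  Z4: Z = 1/(jωC) = -j/(ω·C) = 0 - j210.6 Ω
  Z5: Z = 1/(jωC) = -j/(ω·C) = 0 - j194.7 Ω
Step 3 — Bridge requires nodal analysis (the Z5 bridge couples midpoints C and D, so the two paths cannot be reduced to a simple series/parallel combination). Setting node B to ground and injecting 1 A at node A, the 3-node admittance system at A, C, D solves to V_A = Z_AB = 251.1 - j26.3 Ω = 252.5∠-6.0° Ω.
Step 4 — Source phasor: V = 122∠129.1° V = -76.94 + j94.68 V.
Step 5 — Ohm's law: I = V / Z_total = (-76.94 + j94.68) / (251.1 - j26.3) = -0.3422 + j0.3412 A.
Step 6 — Convert to polar: |I| = 0.4832 A, ∠I = 135.1°.

I = 0.4832∠135.1° A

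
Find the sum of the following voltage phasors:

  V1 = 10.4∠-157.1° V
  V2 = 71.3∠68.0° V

Step 1 — Convert each phasor to rectangular form:
  V1 = 10.4·(cos(-157.1°) + j·sin(-157.1°)) = -9.58 - j4.047 V
  V2 = 71.3·(cos(68.0°) + j·sin(68.0°)) = 26.71 + j66.11 V
Step 2 — Sum components: V_total = 17.13 + j62.06 V.
Step 3 — Convert to polar: |V_total| = 64.38 V, ∠V_total = 74.6°.

V_total = 64.38∠74.6° V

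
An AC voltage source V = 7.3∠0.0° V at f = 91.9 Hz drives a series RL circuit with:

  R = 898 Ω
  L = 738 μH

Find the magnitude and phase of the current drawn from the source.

Step 1 — Angular frequency: ω = 2π·f = 2π·91.9 = 577.4 rad/s.
Step 2 — Component impedances:
  R: Z = R = 898 Ω
  L: Z = jωL = j·577.4·0.000738 = 0 + j0.4261 Ω
Step 3 — Series combination: Z_total = R + L = 898 + j0.4261 Ω = 898∠0.0° Ω.
Step 4 — Source phasor: V = 7.3∠0.0° V = 7.3 V.
Step 5 — Ohm's law: I = V / Z_total = (7.3) / (898 + j0.4261) = 0.008129 - j3.858e-06 A.
Step 6 — Convert to polar: |I| = 0.008129 A, ∠I = -0.0°.

I = 0.008129∠-0.0° A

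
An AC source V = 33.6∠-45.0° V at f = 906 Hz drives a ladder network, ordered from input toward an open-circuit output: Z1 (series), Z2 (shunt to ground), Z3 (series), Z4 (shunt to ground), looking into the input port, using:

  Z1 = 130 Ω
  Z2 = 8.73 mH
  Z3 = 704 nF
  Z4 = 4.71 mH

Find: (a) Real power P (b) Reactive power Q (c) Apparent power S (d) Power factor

Step 1 — Angular frequency: ω = 2π·f = 2π·906 = 5693 rad/s.
Step 2 — Component impedances:
  Z1: Z = R = 130 Ω
  Z2: Z = jωL = j·5693·0.00873 = 0 + j49.7 Ω
  Z3: Z = 1/(jωC) = -j/(ω·C) = 0 - j249.5 Ω
  Z4: Z = jωL = j·5693·0.00471 = 0 + j26.81 Ω
Step 3 — Ladder network (open output): work backward from the far end, alternating series and parallel combinations. Z_in = 130 + j63.97 Ω = 144.9∠26.2° Ω.
Step 4 — Source phasor: V = 33.6∠-45.0° V = 23.76 - j23.76 V.
Step 5 — Current: I = V / Z = 0.07473 - j0.2195 A = 0.2319∠-71.2° A.
Step 6 — Complex power: S = V·I* = 6.991 + j3.44 VA.
Step 7 — Real power: P = Re(S) = 6.991 W.
Step 8 — Reactive power: Q = Im(S) = 3.44 VAR.
Step 9 — Apparent power: |S| = 7.792 VA.
Step 10 — Power factor: PF = P/|S| = 0.8973 (lagging).

(a) P = 6.991 W  (b) Q = 3.44 VAR  (c) S = 7.792 VA  (d) PF = 0.8973 (lagging)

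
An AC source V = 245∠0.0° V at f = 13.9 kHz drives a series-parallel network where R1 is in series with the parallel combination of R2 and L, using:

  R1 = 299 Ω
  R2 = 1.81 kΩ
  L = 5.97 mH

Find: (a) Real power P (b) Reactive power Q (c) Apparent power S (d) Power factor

Step 1 — Angular frequency: ω = 2π·f = 2π·1.39e+04 = 8.734e+04 rad/s.
Step 2 — Component impedances:
  R1: Z = R = 299 Ω
  R2: Z = R = 1810 Ω
  L: Z = jωL = j·8.734e+04·0.00597 = 0 + j521.4 Ω
Step 3 — Parallel branch: R2 || L = 1/(1/R2 + 1/L) = 138.7 + j481.4 Ω.
Step 4 — Series with R1: Z_total = R1 + (R2 || L) = 437.7 + j481.4 Ω = 650.7∠47.7° Ω.
Step 5 — Source phasor: V = 245∠0.0° V = 245 V.
Step 6 — Current: I = V / Z = 0.2533 - j0.2786 A = 0.3765∠-47.7° A.
Step 7 — Complex power: S = V·I* = 62.06 + j68.26 VA.
Step 8 — Real power: P = Re(S) = 62.06 W.
Step 9 — Reactive power: Q = Im(S) = 68.26 VAR.
Step 10 — Apparent power: |S| = 92.25 VA.
Step 11 — Power factor: PF = P/|S| = 0.6727 (lagging).

(a) P = 62.06 W  (b) Q = 68.26 VAR  (c) S = 92.25 VA  (d) PF = 0.6727 (lagging)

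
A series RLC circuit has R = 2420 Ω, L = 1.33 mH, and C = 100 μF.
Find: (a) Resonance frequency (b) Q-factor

Step 1 — Resonance condition Im(Z)=0 gives ω₀ = 1/√(LC).
Step 2 — ω₀ = 1/√(0.00133·0.0001) = 2742 rad/s.
Step 3 — f₀ = ω₀/(2π) = 436.4 Hz.
Step 4 — Series Q: Q = ω₀L/R = 2742·0.00133/2420 = 0.001507.

(a) f₀ = 436.4 Hz  (b) Q = 0.001507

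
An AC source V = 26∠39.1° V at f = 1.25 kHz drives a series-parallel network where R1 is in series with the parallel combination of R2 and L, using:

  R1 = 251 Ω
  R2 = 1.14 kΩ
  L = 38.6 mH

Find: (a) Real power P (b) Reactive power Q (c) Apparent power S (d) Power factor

Step 1 — Angular frequency: ω = 2π·f = 2π·1250 = 7854 rad/s.
Step 2 — Component impedances:
  R1: Z = R = 251 Ω
  R2: Z = R = 1140 Ω
  L: Z = jωL = j·7854·0.0386 = 0 + j303.2 Ω
Step 3 — Parallel branch: R2 || L = 1/(1/R2 + 1/L) = 75.3 + j283.1 Ω.
Step 4 — Series with R1: Z_total = R1 + (R2 || L) = 326.3 + j283.1 Ω = 432∠40.9° Ω.
Step 5 — Source phasor: V = 26∠39.1° V = 20.18 + j16.4 V.
Step 6 — Current: I = V / Z = 0.06015 - j0.001942 A = 0.06018∠-1.8° A.
Step 7 — Complex power: S = V·I* = 1.182 + j1.026 VA.
Step 8 — Real power: P = Re(S) = 1.182 W.
Step 9 — Reactive power: Q = Im(S) = 1.026 VAR.
Step 10 — Apparent power: |S| = 1.565 VA.
Step 11 — Power factor: PF = P/|S| = 0.7553 (lagging).

(a) P = 1.182 W  (b) Q = 1.026 VAR  (c) S = 1.565 VA  (d) PF = 0.7553 (lagging)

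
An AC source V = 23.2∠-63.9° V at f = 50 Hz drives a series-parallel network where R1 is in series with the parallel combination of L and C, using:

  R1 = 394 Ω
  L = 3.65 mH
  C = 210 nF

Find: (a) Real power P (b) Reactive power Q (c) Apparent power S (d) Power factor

Step 1 — Angular frequency: ω = 2π·f = 2π·50 = 314.2 rad/s.
Step 2 — Component impedances:
  R1: Z = R = 394 Ω
  L: Z = jωL = j·314.2·0.00365 = 0 + j1.147 Ω
  C: Z = 1/(jωC) = -j/(ω·C) = 0 - j1.516e+04 Ω
Step 3 — Parallel branch: L || C = 1/(1/L + 1/C) = 0 + j1.147 Ω.
Step 4 — Series with R1: Z_total = R1 + (L || C) = 394 + j1.147 Ω = 394∠0.2° Ω.
Step 5 — Source phasor: V = 23.2∠-63.9° V = 10.21 - j20.83 V.
Step 6 — Current: I = V / Z = 0.02575 - j0.05295 A = 0.05888∠-64.1° A.
Step 7 — Complex power: S = V·I* = 1.366 + j0.003976 VA.
Step 8 — Real power: P = Re(S) = 1.366 W.
Step 9 — Reactive power: Q = Im(S) = 0.003976 VAR.
Step 10 — Apparent power: |S| = 1.366 VA.
Step 11 — Power factor: PF = P/|S| = 1 (lagging).

(a) P = 1.366 W  (b) Q = 0.003976 VAR  (c) S = 1.366 VA  (d) PF = 1 (lagging)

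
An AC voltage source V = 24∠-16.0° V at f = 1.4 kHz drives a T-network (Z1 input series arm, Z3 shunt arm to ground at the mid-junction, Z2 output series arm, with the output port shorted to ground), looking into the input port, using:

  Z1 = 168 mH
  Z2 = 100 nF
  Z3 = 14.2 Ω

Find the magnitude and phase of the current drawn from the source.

Step 1 — Angular frequency: ω = 2π·f = 2π·1400 = 8796 rad/s.
Step 2 — Component impedances:
  Z1: Z = jωL = j·8796·0.168 = 0 + j1478 Ω
  Z2: Z = 1/(jωC) = -j/(ω·C) = 0 - j1137 Ω
  Z3: Z = R = 14.2 Ω
Step 3 — With the output port shorted to ground, the output series arm Z2 runs from the junction to ground; the shunt arm Z3 also runs from the junction to ground. They appear in parallel: Z3 || Z2 = 14.2 - j0.1773 Ω.
Step 4 — Series with input arm Z1: Z_in = Z1 + (Z3 || Z2) = 14.2 + j1478 Ω = 1478∠89.4° Ω.
Step 5 — Source phasor: V = 24∠-16.0° V = 23.07 - j6.615 V.
Step 6 — Ohm's law: I = V / Z_total = (23.07 - j6.615) / (14.2 + j1478) = -0.004327 - j0.01565 A.
Step 7 — Convert to polar: |I| = 0.01624 A, ∠I = -105.4°.

I = 0.01624∠-105.4° A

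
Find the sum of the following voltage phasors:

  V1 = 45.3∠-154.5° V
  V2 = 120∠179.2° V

Step 1 — Convert each phasor to rectangular form:
  V1 = 45.3·(cos(-154.5°) + j·sin(-154.5°)) = -40.89 - j19.5 V
  V2 = 120·(cos(179.2°) + j·sin(179.2°)) = -120 + j1.675 V
Step 2 — Sum components: V_total = -160.9 - j17.83 V.
Step 3 — Convert to polar: |V_total| = 161.9 V, ∠V_total = -173.7°.

V_total = 161.9∠-173.7° V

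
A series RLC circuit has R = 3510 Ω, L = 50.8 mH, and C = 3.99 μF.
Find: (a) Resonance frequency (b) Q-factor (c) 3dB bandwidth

Step 1 — Resonance condition Im(Z)=0 gives ω₀ = 1/√(LC).
Step 2 — ω₀ = 1/√(0.0508·3.99e-06) = 2221 rad/s.
Step 3 — f₀ = ω₀/(2π) = 353.5 Hz.
Step 4 — Series Q: Q = ω₀L/R = 2221·0.0508/3510 = 0.03215.
Step 5 — 3dB bandwidth: Δω = ω₀/Q = 6.909e+04 rad/s; BW = Δω/(2π) = 1.1e+04 Hz.

(a) f₀ = 353.5 Hz  (b) Q = 0.03215  (c) BW = 1.1e+04 Hz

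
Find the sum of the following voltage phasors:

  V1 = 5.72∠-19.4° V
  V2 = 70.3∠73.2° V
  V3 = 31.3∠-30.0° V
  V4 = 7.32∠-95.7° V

Step 1 — Convert each phasor to rectangular form:
  V1 = 5.72·(cos(-19.4°) + j·sin(-19.4°)) = 5.395 - j1.9 V
  V2 = 70.3·(cos(73.2°) + j·sin(73.2°)) = 20.32 + j67.3 V
  V3 = 31.3·(cos(-30.0°) + j·sin(-30.0°)) = 27.11 - j15.65 V
  V4 = 7.32·(cos(-95.7°) + j·sin(-95.7°)) = -0.727 - j7.284 V
Step 2 — Sum components: V_total = 52.09 + j42.47 V.
Step 3 — Convert to polar: |V_total| = 67.21 V, ∠V_total = 39.2°.

V_total = 67.21∠39.2° V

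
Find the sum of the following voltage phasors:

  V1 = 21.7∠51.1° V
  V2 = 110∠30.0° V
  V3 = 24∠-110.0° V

Step 1 — Convert each phasor to rectangular form:
  V1 = 21.7·(cos(51.1°) + j·sin(51.1°)) = 13.63 + j16.89 V
  V2 = 110·(cos(30.0°) + j·sin(30.0°)) = 95.26 + j55 V
  V3 = 24·(cos(-110.0°) + j·sin(-110.0°)) = -8.208 - j22.55 V
Step 2 — Sum components: V_total = 100.7 + j49.34 V.
Step 3 — Convert to polar: |V_total| = 112.1 V, ∠V_total = 26.1°.

V_total = 112.1∠26.1° V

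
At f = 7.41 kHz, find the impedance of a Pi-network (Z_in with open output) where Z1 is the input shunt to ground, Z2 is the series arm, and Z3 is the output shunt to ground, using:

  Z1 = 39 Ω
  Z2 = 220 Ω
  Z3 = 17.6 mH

Step 1 — Angular frequency: ω = 2π·f = 2π·7410 = 4.656e+04 rad/s.
Step 2 — Component impedances:
  Z1: Z = R = 39 Ω
  Z2: Z = R = 220 Ω
  Z3: Z = jωL = j·4.656e+04·0.0176 = 0 + j819.4 Ω
Step 3 — With open output, the series arm Z2 and the output shunt Z3 appear in series to ground: Z2 + Z3 = 220 + j819.4 Ω.
Step 4 — Parallel with input shunt Z1: Z_in = Z1 || (Z2 + Z3) = 38.47 + j1.688 Ω = 38.5∠2.5° Ω.

Z = 38.47 + j1.688 Ω = 38.5∠2.5° Ω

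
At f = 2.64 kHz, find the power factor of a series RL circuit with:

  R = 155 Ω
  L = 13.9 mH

Step 1 — Angular frequency: ω = 2π·f = 2π·2640 = 1.659e+04 rad/s.
Step 2 — Component impedances:
  R: Z = R = 155 Ω
  L: Z = jωL = j·1.659e+04·0.0139 = 0 + j230.6 Ω
Step 3 — Series combination: Z_total = R + L = 155 + j230.6 Ω = 277.8∠56.1° Ω.
Step 4 — Power factor: PF = cos(φ) = Re(Z)/|Z| = 155/277.82 = 0.5579.
Step 5 — Type: Im(Z) = 230.6 ⇒ lagging (phase φ = 56.1°).

PF = 0.5579 (lagging, φ = 56.1°)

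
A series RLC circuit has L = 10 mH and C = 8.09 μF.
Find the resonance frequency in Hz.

Step 1 — Resonance condition Im(Z)=0 gives ω₀ = 1/√(LC).
Step 2 — ω₀ = 1/√(0.01·8.09e-06) = 3516 rad/s.
Step 3 — f₀ = ω₀/(2π) = 559.6 Hz.

f₀ = 559.6 Hz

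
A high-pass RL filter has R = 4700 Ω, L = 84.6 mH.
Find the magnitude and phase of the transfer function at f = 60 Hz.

Step 1 — Angular frequency: ω = 2π·60 = 377 rad/s.
Step 2 — Transfer function: H(jω) = jωL/(R + jωL).
Step 3 — Numerator jωL = j·31.89; denominator R + jωL = 4700 + j31.89.
Step 4 — H = 4.605e-05 + j0.006786.
Step 5 — Magnitude: |H| = 0.006786 (-43.4 dB); phase: φ = 89.6°.

|H| = 0.006786 (-43.4 dB), φ = 89.6°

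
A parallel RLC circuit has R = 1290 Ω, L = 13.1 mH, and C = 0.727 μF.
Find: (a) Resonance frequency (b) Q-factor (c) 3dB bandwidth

Step 1 — Resonance: ω₀ = 1/√(LC) = 1/√(0.0131·7.27e-07) = 1.025e+04 rad/s.
Step 2 — f₀ = ω₀/(2π) = 1631 Hz.
Step 3 — Parallel Q: Q = R/(ω₀L) = 1290/(1.025e+04·0.0131) = 9.61.
Step 4 — Bandwidth: Δω = ω₀/Q = 1066 rad/s; BW = Δω/(2π) = 169.7 Hz.

(a) f₀ = 1631 Hz  (b) Q = 9.61  (c) BW = 169.7 Hz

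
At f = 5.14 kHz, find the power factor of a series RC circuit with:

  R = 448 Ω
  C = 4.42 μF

Step 1 — Angular frequency: ω = 2π·f = 2π·5140 = 3.23e+04 rad/s.
Step 2 — Component impedances:
  R: Z = R = 448 Ω
  C: Z = 1/(jωC) = -j/(ω·C) = 0 - j7.005 Ω
Step 3 — Series combination: Z_total = R + C = 448 - j7.005 Ω = 448.1∠-0.9° Ω.
Step 4 — Power factor: PF = cos(φ) = Re(Z)/|Z| = 448/448.05 = 0.9999.
Step 5 — Type: Im(Z) = -7.005 ⇒ leading (phase φ = -0.9°).

PF = 0.9999 (leading, φ = -0.9°)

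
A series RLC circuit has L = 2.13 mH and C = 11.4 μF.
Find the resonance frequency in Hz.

Step 1 — Resonance condition Im(Z)=0 gives ω₀ = 1/√(LC).
Step 2 — ω₀ = 1/√(0.00213·1.14e-05) = 6417 rad/s.
Step 3 — f₀ = ω₀/(2π) = 1021 Hz.

f₀ = 1021 Hz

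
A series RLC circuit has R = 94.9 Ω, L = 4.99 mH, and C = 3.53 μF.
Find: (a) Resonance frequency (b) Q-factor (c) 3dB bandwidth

Step 1 — Resonance: ω₀ = 1/√(LC) = 1/√(0.00499·3.53e-06) = 7535 rad/s.
Step 2 — f₀ = ω₀/(2π) = 1199 Hz.
Step 3 — Series Q: Q = ω₀L/R = 7535·0.00499/94.9 = 0.3962.
Step 4 — Bandwidth: Δω = ω₀/Q = 1.902e+04 rad/s; BW = Δω/(2π) = 3027 Hz.

(a) f₀ = 1199 Hz  (b) Q = 0.3962  (c) BW = 3027 Hz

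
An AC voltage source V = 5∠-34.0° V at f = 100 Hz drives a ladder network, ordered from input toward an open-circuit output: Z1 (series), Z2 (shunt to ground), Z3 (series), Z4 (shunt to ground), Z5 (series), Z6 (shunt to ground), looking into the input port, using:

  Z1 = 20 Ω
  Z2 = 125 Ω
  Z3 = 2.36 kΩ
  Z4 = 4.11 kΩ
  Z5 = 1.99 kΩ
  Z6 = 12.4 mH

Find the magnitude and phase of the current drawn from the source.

Step 1 — Angular frequency: ω = 2π·f = 2π·100 = 628.3 rad/s.
Step 2 — Component impedances:
  Z1: Z = R = 20 Ω
  Z2: Z = R = 125 Ω
  Z3: Z = R = 2360 Ω
  Z4: Z = R = 4110 Ω
  Z5: Z = R = 1990 Ω
  Z6: Z = jωL = j·628.3·0.0124 = 0 + j7.791 Ω
Step 3 — Ladder network (open output): work backward from the far end, alternating series and parallel combinations. Z_in = 140.9 + j0.003776 Ω = 140.9∠0.0° Ω.
Step 4 — Source phasor: V = 5∠-34.0° V = 4.145 - j2.796 V.
Step 5 — Ohm's law: I = V / Z_total = (4.145 - j2.796) / (140.9 + j0.003776) = 0.02942 - j0.01984 A.
Step 6 — Convert to polar: |I| = 0.03548 A, ∠I = -34.0°.

I = 0.03548∠-34.0° A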